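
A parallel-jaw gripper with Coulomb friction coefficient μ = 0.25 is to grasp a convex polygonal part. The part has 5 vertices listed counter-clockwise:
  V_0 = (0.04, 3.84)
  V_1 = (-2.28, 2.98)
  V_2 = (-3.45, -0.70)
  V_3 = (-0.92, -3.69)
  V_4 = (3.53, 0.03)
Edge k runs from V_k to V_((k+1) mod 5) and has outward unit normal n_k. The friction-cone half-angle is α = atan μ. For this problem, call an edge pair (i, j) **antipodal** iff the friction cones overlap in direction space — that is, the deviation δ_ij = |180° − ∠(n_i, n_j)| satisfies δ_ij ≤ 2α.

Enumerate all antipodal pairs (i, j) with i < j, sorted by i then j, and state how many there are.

α = atan 0.25 = 14.04°;  2α = 28.07°
n_0 = (-0.3476, +0.9377)
n_1 = (-0.9530, +0.3030)
n_2 = (-0.7634, -0.6459)
n_3 = (+0.6414, -0.7672)
n_4 = (+0.7374, +0.6755)
  (0,1): δ = 127.98°  ·
  (0,2): δ = 70.10°  ·
  (0,3): δ = 19.55°  ✓
  (0,4): δ = 112.15°  ·
  (1,2): δ = 122.13°  ·
  (1,3): δ = 32.47°  ·
  (1,4): δ = 60.13°  ·
  (2,3): δ = 90.34°  ·
  (2,4): δ = 2.25°  ✓
  (3,4): δ = 87.40°  ·
antipodal pairs: 2

count = 2; pairs: (0,3), (2,4)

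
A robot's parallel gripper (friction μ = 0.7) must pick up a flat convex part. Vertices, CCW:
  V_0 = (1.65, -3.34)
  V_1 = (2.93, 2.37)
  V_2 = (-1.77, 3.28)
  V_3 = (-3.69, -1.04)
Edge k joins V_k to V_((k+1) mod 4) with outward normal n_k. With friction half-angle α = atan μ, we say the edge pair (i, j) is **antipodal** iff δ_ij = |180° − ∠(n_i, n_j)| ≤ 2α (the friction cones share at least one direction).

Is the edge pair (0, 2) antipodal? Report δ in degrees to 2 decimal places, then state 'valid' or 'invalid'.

α = atan 0.7 = 34.99°;  2α = 69.98°
edge 0: e_0 = (+1.28, +5.71);  n_0 = (+0.9758, -0.2187)
edge 2: e_2 = (-1.92, -4.32);  n_2 = (-0.9138, +0.4061)
∠(n_0, n_2) = 168.67°
δ = |180° − 168.67°| = 11.33°
11.33° ≤ 2α = 69.98°  →  valid

δ = 11.33°, valid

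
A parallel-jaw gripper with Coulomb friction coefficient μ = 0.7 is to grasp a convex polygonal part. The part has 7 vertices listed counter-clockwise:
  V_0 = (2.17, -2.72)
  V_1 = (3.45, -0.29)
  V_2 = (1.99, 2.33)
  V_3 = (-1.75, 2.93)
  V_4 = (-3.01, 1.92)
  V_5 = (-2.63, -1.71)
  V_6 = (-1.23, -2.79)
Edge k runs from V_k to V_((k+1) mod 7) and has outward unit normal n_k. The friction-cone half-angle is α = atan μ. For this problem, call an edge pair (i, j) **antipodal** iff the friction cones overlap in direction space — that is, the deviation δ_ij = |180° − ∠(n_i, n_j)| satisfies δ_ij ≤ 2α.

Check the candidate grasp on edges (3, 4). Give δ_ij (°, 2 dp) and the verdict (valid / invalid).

δ = 122.74°, invalid

α = atan 0.7 = 34.99°;  2α = 69.98°
edge 3: e_3 = (-1.26, -1.01);  n_3 = (-0.6254, +0.7803)
edge 4: e_4 = (+0.38, -3.63);  n_4 = (-0.9946, -0.1041)
∠(n_3, n_4) = 57.26°
δ = |180° − 57.26°| = 122.74°
122.74° > 2α = 69.98°  →  invalid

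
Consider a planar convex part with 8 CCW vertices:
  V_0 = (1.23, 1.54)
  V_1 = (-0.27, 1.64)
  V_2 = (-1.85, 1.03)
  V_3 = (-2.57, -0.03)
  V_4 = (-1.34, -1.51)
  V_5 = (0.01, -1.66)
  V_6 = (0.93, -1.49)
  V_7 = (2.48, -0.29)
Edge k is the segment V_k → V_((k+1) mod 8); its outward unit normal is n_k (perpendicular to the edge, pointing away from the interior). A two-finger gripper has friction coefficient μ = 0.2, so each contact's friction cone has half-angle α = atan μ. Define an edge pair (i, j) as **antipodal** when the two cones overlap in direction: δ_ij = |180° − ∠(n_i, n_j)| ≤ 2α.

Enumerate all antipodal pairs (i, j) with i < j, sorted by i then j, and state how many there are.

count = 6; pairs: (0,4), (0,5), (1,5), (1,6), (2,6), (3,7)

α = atan 0.2 = 11.31°;  2α = 22.62°
n_0 = (+0.0665, +0.9978)
n_1 = (-0.3602, +0.9329)
n_2 = (-0.8272, +0.5619)
n_3 = (-0.7691, -0.6392)
n_4 = (-0.1104, -0.9939)
n_5 = (+0.1817, -0.9834)
n_6 = (+0.6122, -0.7907)
n_7 = (+0.8257, +0.5640)
  (0,1): δ = 155.08°  ·
  (0,2): δ = 120.37°  ·
  (0,3): δ = 46.46°  ·
  (0,4): δ = 2.53°  ✓
  (0,5): δ = 14.28°  ✓
  (0,6): δ = 41.56°  ·
  (0,7): δ = 128.15°  ·
  (1,2): δ = 145.30°  ·
  (1,3): δ = 71.38°  ·
  (1,4): δ = 27.45°  ·
  (1,5): δ = 10.64°  ✓
  (1,6): δ = 16.64°  ✓
  (1,7): δ = 103.23°  ·
  (2,3): δ = 106.08°  ·
  (2,4): δ = 62.15°  ·
  (2,5): δ = 45.34°  ·
  (2,6): δ = 18.07°  ✓
  (2,7): δ = 68.52°  ·
  (3,4): δ = 136.07°  ·
  (3,5): δ = 119.26°  ·
  (3,6): δ = 91.98°  ·
  (3,7): δ = 5.39°  ✓
  (4,5): δ = 163.19°  ·
  (4,6): δ = 135.91°  ·
  (4,7): δ = 49.32°  ·
  (5,6): δ = 152.72°  ·
  (5,7): δ = 66.13°  ·
  (6,7): δ = 93.41°  ·
antipodal pairs: 6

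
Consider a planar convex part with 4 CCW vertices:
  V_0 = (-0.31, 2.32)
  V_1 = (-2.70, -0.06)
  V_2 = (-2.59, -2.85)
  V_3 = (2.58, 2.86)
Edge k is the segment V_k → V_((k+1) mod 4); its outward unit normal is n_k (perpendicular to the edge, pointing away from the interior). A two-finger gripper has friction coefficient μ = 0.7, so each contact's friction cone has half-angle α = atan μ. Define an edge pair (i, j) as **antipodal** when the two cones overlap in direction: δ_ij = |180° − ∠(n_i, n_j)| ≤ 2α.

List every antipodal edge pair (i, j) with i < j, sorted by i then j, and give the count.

count = 3; pairs: (0,2), (1,2), (2,3)

α = atan 0.7 = 34.99°;  2α = 69.98°
n_0 = (-0.7056, +0.7086)
n_1 = (-0.9992, -0.0394)
n_2 = (+0.7413, -0.6712)
n_3 = (-0.1837, +0.9830)
  (0,1): δ = 132.62°  ·
  (0,2): δ = 2.96°  ✓
  (0,3): δ = 145.70°  ·
  (1,2): δ = 44.42°  ✓
  (1,3): δ = 98.33°  ·
  (2,3): δ = 37.26°  ✓
antipodal pairs: 3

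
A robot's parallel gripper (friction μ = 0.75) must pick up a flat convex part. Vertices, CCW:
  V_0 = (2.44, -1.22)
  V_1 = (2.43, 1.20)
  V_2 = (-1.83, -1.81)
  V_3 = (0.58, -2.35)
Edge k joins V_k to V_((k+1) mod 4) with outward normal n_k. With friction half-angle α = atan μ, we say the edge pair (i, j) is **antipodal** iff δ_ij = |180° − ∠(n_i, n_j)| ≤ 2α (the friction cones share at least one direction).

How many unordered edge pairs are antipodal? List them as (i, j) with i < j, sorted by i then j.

count = 3; pairs: (0,1), (1,2), (1,3)

α = atan 0.75 = 36.87°;  2α = 73.74°
n_0 = (+1.0000, +0.0041)
n_1 = (-0.5771, +0.8167)
n_2 = (-0.2186, -0.9758)
n_3 = (+0.5192, -0.8546)
  (0,1): δ = 54.99°  ✓
  (0,2): δ = 77.13°  ·
  (0,3): δ = 121.04°  ·
  (1,2): δ = 47.87°  ✓
  (1,3): δ = 3.96°  ✓
  (2,3): δ = 136.09°  ·
antipodal pairs: 3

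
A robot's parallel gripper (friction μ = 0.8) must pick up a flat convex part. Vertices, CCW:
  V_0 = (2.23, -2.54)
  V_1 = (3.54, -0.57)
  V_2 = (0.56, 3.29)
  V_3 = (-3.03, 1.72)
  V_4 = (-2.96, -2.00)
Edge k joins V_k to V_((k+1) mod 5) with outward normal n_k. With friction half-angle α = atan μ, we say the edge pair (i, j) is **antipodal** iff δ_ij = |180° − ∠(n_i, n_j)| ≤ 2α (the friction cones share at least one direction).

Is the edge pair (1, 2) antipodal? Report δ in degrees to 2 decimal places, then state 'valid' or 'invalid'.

α = atan 0.8 = 38.66°;  2α = 77.32°
edge 1: e_1 = (-2.98, +3.86);  n_1 = (+0.7916, +0.6111)
edge 2: e_2 = (-3.59, -1.57);  n_2 = (-0.4007, +0.9162)
∠(n_1, n_2) = 75.95°
δ = |180° − 75.95°| = 104.05°
104.05° > 2α = 77.32°  →  invalid

δ = 104.05°, invalid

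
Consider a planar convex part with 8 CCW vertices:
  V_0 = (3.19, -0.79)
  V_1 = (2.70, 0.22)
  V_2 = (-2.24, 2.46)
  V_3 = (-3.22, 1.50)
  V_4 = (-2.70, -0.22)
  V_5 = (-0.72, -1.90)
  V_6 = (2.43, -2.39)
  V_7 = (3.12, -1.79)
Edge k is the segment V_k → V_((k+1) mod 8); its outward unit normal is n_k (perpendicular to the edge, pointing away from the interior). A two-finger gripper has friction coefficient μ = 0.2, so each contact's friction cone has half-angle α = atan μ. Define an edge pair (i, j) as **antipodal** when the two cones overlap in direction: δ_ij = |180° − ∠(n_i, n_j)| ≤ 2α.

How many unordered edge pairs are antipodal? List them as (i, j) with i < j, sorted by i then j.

count = 5; pairs: (0,3), (1,4), (1,5), (2,6), (3,7)

α = atan 0.2 = 11.31°;  2α = 22.62°
n_0 = (+0.8997, +0.4365)
n_1 = (+0.4130, +0.9107)
n_2 = (-0.6998, +0.7144)
n_3 = (-0.9572, -0.2894)
n_4 = (-0.6470, -0.7625)
n_5 = (-0.1537, -0.9881)
n_6 = (+0.6562, -0.7546)
n_7 = (+0.9976, -0.0698)
  (0,1): δ = 140.27°  ·
  (0,2): δ = 71.47°  ·
  (0,3): δ = 9.06°  ✓
  (0,4): δ = 23.81°  ·
  (0,5): δ = 55.28°  ·
  (0,6): δ = 105.13°  ·
  (0,7): δ = 150.12°  ·
  (1,2): δ = 111.20°  ·
  (1,3): δ = 48.79°  ·
  (1,4): δ = 15.92°  ✓
  (1,5): δ = 15.55°  ✓
  (1,6): δ = 65.40°  ·
  (1,7): δ = 110.39°  ·
  (2,3): δ = 117.59°  ·
  (2,4): δ = 84.72°  ·
  (2,5): δ = 53.25°  ·
  (2,6): δ = 3.40°  ✓
  (2,7): δ = 41.59°  ·
  (3,4): δ = 147.14°  ·
  (3,5): δ = 115.66°  ·
  (3,6): δ = 65.81°  ·
  (3,7): δ = 20.83°  ✓
  (4,5): δ = 148.53°  ·
  (4,6): δ = 98.68°  ·
  (4,7): δ = 53.69°  ·
  (5,6): δ = 130.15°  ·
  (5,7): δ = 85.16°  ·
  (6,7): δ = 135.01°  ·
antipodal pairs: 5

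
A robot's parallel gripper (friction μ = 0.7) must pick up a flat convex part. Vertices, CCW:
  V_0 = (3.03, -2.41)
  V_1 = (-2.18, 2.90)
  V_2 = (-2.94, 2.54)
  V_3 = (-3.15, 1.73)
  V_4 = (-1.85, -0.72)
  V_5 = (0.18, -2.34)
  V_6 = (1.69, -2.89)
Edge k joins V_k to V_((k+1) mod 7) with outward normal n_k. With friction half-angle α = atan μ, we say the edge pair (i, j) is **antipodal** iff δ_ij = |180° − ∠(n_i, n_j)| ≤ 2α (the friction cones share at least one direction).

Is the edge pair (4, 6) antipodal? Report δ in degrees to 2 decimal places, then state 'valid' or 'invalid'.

α = atan 0.7 = 34.99°;  2α = 69.98°
edge 4: e_4 = (+2.03, -1.62);  n_4 = (-0.6238, -0.7816)
edge 6: e_6 = (+1.34, +0.48);  n_6 = (+0.3372, -0.9414)
∠(n_4, n_6) = 58.30°
δ = |180° − 58.30°| = 121.70°
121.70° > 2α = 69.98°  →  invalid

δ = 121.70°, invalid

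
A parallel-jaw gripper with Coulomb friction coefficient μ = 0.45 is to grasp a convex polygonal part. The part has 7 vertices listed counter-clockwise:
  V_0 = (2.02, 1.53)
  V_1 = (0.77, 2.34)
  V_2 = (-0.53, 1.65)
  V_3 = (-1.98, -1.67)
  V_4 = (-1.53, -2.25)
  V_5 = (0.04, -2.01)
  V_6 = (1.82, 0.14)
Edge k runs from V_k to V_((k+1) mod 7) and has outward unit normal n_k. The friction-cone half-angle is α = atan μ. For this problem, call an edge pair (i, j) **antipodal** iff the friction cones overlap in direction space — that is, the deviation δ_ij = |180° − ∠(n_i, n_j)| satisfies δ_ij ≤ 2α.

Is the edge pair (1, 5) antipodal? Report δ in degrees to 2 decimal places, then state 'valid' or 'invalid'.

α = atan 0.45 = 24.23°;  2α = 48.46°
edge 1: e_1 = (-1.30, -0.69);  n_1 = (-0.4688, +0.8833)
edge 5: e_5 = (+1.78, +2.15);  n_5 = (+0.7703, -0.6377)
∠(n_1, n_5) = 157.58°
δ = |180° − 157.58°| = 22.42°
22.42° ≤ 2α = 48.46°  →  valid

δ = 22.42°, valid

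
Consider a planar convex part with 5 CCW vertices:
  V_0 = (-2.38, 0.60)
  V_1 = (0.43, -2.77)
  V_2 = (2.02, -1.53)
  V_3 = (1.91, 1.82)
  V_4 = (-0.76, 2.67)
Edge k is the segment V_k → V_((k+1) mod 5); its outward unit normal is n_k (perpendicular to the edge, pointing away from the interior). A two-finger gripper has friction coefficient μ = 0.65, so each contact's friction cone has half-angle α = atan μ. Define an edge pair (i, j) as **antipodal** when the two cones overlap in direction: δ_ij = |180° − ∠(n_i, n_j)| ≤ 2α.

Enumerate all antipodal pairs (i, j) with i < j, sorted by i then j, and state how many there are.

count = 5; pairs: (0,2), (0,3), (1,3), (1,4), (2,4)

α = atan 0.65 = 33.02°;  2α = 66.05°
n_0 = (-0.7680, -0.6404)
n_1 = (+0.6150, -0.7886)
n_2 = (+0.9995, +0.0328)
n_3 = (+0.3034, +0.9529)
n_4 = (-0.7875, +0.6163)
  (0,1): δ = 91.87°  ·
  (0,2): δ = 37.94°  ✓
  (0,3): δ = 32.52°  ✓
  (0,4): δ = 102.13°  ·
  (1,2): δ = 126.07°  ·
  (1,3): δ = 55.61°  ✓
  (1,4): δ = 14.00°  ✓
  (2,3): δ = 109.54°  ·
  (2,4): δ = 39.93°  ✓
  (3,4): δ = 110.39°  ·
antipodal pairs: 5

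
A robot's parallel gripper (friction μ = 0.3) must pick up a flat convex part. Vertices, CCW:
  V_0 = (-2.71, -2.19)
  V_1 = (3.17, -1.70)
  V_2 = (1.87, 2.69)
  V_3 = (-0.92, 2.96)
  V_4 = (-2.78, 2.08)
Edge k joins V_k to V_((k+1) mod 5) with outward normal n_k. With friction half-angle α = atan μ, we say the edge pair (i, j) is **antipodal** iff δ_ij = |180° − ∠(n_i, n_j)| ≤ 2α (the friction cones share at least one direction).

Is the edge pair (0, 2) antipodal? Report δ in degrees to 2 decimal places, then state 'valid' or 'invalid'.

α = atan 0.3 = 16.70°;  2α = 33.40°
edge 0: e_0 = (+5.88, +0.49);  n_0 = (+0.0830, -0.9965)
edge 2: e_2 = (-2.79, +0.27);  n_2 = (+0.0963, +0.9954)
∠(n_0, n_2) = 169.71°
δ = |180° − 169.71°| = 10.29°
10.29° ≤ 2α = 33.40°  →  valid

δ = 10.29°, valid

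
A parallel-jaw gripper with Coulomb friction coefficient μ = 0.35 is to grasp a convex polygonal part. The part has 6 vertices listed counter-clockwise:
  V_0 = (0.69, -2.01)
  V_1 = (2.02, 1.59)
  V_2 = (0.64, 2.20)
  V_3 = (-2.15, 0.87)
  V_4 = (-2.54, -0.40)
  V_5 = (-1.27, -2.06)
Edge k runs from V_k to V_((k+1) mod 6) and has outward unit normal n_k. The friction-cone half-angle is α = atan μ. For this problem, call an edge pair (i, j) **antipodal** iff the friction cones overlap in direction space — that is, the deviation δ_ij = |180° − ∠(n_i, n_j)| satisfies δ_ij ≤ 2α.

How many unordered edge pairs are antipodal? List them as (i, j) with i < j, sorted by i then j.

count = 4; pairs: (0,3), (1,4), (1,5), (2,5)

α = atan 0.35 = 19.29°;  2α = 38.58°
n_0 = (+0.9380, -0.3466)
n_1 = (+0.4043, +0.9146)
n_2 = (-0.4303, +0.9027)
n_3 = (-0.9559, +0.2936)
n_4 = (-0.7942, -0.6076)
n_5 = (+0.0255, -0.9997)
  (0,1): δ = 93.57°  ·
  (0,2): δ = 44.24°  ·
  (0,3): δ = 3.21°  ✓
  (0,4): δ = 57.69°  ·
  (0,5): δ = 111.74°  ·
  (1,2): δ = 130.67°  ·
  (1,3): δ = 83.22°  ·
  (1,4): δ = 28.74°  ✓
  (1,5): δ = 25.31°  ✓
  (2,3): δ = 132.56°  ·
  (2,4): δ = 78.07°  ·
  (2,5): δ = 24.03°  ✓
  (3,4): δ = 125.51°  ·
  (3,5): δ = 71.47°  ·
  (4,5): δ = 125.96°  ·
antipodal pairs: 4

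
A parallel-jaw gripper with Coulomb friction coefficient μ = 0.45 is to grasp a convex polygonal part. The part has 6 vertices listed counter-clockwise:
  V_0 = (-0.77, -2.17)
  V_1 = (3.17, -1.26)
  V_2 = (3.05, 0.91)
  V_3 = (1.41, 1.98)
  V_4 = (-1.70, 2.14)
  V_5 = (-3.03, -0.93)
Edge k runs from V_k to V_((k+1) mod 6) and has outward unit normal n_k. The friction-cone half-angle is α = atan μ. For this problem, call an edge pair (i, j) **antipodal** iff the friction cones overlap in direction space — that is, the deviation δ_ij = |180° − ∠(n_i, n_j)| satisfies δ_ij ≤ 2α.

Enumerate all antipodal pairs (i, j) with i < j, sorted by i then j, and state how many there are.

count = 5; pairs: (0,2), (0,3), (1,4), (2,5), (3,5)

α = atan 0.45 = 24.23°;  2α = 48.46°
n_0 = (+0.2250, -0.9743)
n_1 = (+0.9985, +0.0552)
n_2 = (+0.5464, +0.8375)
n_3 = (+0.0514, +0.9987)
n_4 = (-0.9176, +0.3975)
n_5 = (-0.4810, -0.8767)
  (0,1): δ = 99.84°  ·
  (0,2): δ = 46.13°  ✓
  (0,3): δ = 15.95°  ✓
  (0,4): δ = 53.57°  ·
  (0,5): δ = 138.24°  ·
  (1,2): δ = 126.29°  ·
  (1,3): δ = 96.11°  ·
  (1,4): δ = 26.59°  ✓
  (1,5): δ = 58.08°  ·
  (2,3): δ = 149.82°  ·
  (2,4): δ = 80.30°  ·
  (2,5): δ = 4.37°  ✓
  (3,4): δ = 110.48°  ·
  (3,5): δ = 25.81°  ✓
  (4,5): δ = 95.33°  ·
antipodal pairs: 5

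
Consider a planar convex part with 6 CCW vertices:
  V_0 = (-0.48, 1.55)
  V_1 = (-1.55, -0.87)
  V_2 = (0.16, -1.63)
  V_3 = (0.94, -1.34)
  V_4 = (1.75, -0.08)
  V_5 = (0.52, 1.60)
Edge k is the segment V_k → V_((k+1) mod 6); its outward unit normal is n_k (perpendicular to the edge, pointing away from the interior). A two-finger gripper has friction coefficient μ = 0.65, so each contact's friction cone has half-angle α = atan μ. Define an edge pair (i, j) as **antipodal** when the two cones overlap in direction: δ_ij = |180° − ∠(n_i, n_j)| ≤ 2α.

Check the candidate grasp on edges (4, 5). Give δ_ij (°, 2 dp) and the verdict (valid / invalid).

α = atan 0.65 = 33.02°;  2α = 66.05°
edge 4: e_4 = (-1.23, +1.68);  n_4 = (+0.8069, +0.5907)
edge 5: e_5 = (-1.00, -0.05);  n_5 = (-0.0499, +0.9988)
∠(n_4, n_5) = 56.65°
δ = |180° − 56.65°| = 123.35°
123.35° > 2α = 66.05°  →  invalid

δ = 123.35°, invalid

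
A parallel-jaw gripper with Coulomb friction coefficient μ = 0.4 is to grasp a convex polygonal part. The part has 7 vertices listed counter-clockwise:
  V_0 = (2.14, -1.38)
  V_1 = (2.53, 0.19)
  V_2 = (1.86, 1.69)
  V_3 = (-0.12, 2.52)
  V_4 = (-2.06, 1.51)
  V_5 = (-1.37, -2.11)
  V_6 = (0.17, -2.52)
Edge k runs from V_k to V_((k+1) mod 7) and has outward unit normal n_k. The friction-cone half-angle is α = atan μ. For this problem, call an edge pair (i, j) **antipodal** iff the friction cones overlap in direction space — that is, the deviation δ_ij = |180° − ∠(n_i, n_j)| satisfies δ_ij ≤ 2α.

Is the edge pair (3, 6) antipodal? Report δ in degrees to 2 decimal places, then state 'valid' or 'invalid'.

δ = 2.55°, valid

α = atan 0.4 = 21.80°;  2α = 43.60°
edge 3: e_3 = (-1.94, -1.01);  n_3 = (-0.4618, +0.8870)
edge 6: e_6 = (+1.97, +1.14);  n_6 = (+0.5009, -0.8655)
∠(n_3, n_6) = 177.45°
δ = |180° − 177.45°| = 2.55°
2.55° ≤ 2α = 43.60°  →  valid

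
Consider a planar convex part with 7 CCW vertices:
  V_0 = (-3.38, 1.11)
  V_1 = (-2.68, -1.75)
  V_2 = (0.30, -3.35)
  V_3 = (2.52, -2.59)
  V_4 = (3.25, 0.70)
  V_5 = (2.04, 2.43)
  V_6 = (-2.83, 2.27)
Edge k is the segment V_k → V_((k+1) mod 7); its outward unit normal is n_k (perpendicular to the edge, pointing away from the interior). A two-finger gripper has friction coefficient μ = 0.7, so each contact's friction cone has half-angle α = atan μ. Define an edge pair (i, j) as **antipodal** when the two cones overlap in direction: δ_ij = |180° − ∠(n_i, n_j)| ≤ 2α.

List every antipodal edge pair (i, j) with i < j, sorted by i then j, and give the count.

count = 8; pairs: (0,3), (0,4), (1,4), (1,5), (2,5), (2,6), (3,6), (4,6)

α = atan 0.7 = 34.99°;  2α = 69.98°
n_0 = (-0.9713, -0.2377)
n_1 = (-0.4730, -0.8810)
n_2 = (+0.3239, -0.9461)
n_3 = (+0.9763, -0.2166)
n_4 = (+0.8195, +0.5731)
n_5 = (-0.0328, +0.9995)
n_6 = (-0.9036, +0.4284)
  (0,1): δ = 131.98°  ·
  (0,2): δ = 84.85°  ·
  (0,3): δ = 26.26°  ✓
  (0,4): δ = 21.22°  ✓
  (0,5): δ = 78.13°  ·
  (0,6): δ = 140.88°  ·
  (1,2): δ = 132.87°  ·
  (1,3): δ = 74.28°  ·
  (1,4): δ = 26.80°  ✓
  (1,5): δ = 30.11°  ✓
  (1,6): δ = 92.86°  ·
  (2,3): δ = 121.41°  ·
  (2,4): δ = 73.93°  ·
  (2,5): δ = 17.02°  ✓
  (2,6): δ = 45.73°  ✓
  (3,4): δ = 132.52°  ·
  (3,5): δ = 75.61°  ·
  (3,6): δ = 12.86°  ✓
  (4,5): δ = 123.09°  ·
  (4,6): δ = 60.34°  ✓
  (5,6): δ = 117.25°  ·
antipodal pairs: 8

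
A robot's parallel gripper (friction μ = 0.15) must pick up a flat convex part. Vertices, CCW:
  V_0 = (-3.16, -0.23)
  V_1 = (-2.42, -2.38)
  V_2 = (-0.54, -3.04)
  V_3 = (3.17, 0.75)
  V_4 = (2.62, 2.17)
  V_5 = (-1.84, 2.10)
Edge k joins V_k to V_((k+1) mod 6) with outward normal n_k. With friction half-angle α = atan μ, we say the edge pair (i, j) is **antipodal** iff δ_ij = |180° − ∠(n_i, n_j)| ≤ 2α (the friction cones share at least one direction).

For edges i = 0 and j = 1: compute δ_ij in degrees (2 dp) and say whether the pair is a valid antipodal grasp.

α = atan 0.15 = 8.53°;  2α = 17.06°
edge 0: e_0 = (+0.74, -2.15);  n_0 = (-0.9456, -0.3254)
edge 1: e_1 = (+1.88, -0.66);  n_1 = (-0.3312, -0.9435)
∠(n_0, n_1) = 51.66°
δ = |180° − 51.66°| = 128.34°
128.34° > 2α = 17.06°  →  invalid

δ = 128.34°, invalid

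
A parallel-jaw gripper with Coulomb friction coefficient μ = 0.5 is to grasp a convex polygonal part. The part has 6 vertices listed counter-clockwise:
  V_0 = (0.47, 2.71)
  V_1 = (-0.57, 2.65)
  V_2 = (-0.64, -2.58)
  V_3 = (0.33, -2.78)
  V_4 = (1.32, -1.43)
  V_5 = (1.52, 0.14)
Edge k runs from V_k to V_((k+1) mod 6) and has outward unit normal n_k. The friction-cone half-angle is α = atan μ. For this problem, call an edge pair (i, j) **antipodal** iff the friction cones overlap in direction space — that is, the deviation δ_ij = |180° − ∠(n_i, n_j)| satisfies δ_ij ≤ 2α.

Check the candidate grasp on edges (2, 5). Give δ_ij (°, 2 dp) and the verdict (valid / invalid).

δ = 56.13°, invalid

α = atan 0.5 = 26.57°;  2α = 53.13°
edge 2: e_2 = (+0.97, -0.20);  n_2 = (-0.2019, -0.9794)
edge 5: e_5 = (-1.05, +2.57);  n_5 = (+0.9257, +0.3782)
∠(n_2, n_5) = 123.87°
δ = |180° − 123.87°| = 56.13°
56.13° > 2α = 53.13°  →  invalid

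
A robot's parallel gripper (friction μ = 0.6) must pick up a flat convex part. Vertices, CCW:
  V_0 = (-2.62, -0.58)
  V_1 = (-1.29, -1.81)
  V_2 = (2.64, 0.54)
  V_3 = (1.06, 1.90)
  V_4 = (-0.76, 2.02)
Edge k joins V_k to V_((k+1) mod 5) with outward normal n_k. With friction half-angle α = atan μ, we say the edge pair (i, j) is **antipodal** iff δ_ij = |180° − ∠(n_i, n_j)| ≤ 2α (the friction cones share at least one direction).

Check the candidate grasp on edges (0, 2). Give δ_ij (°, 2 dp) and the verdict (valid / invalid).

α = atan 0.6 = 30.96°;  2α = 61.93°
edge 0: e_0 = (+1.33, -1.23);  n_0 = (-0.6790, -0.7342)
edge 2: e_2 = (-1.58, +1.36);  n_2 = (+0.6524, +0.7579)
∠(n_0, n_2) = 177.96°
δ = |180° − 177.96°| = 2.04°
2.04° ≤ 2α = 61.93°  →  valid

δ = 2.04°, valid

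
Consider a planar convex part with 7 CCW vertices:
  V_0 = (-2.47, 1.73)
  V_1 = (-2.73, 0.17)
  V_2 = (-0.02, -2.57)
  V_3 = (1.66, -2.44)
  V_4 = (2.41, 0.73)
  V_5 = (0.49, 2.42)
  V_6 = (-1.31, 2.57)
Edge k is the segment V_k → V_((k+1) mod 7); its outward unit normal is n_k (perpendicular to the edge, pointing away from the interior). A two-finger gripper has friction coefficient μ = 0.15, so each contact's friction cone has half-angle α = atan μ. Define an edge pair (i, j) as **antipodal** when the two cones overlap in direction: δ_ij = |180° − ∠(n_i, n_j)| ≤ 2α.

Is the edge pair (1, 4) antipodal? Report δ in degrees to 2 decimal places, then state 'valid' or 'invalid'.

δ = 3.96°, valid

α = atan 0.15 = 8.53°;  2α = 17.06°
edge 1: e_1 = (+2.71, -2.74);  n_1 = (-0.7110, -0.7032)
edge 4: e_4 = (-1.92, +1.69);  n_4 = (+0.6607, +0.7506)
∠(n_1, n_4) = 176.04°
δ = |180° − 176.04°| = 3.96°
3.96° ≤ 2α = 17.06°  →  valid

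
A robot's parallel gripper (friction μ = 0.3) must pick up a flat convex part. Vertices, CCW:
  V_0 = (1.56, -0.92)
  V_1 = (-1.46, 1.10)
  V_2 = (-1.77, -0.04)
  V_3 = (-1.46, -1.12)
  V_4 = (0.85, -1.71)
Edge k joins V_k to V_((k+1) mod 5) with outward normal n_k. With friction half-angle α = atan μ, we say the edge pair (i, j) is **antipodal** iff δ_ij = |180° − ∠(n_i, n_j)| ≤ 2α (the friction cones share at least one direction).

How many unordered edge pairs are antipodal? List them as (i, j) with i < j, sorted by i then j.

count = 2; pairs: (0,3), (1,4)

α = atan 0.3 = 16.70°;  2α = 33.40°
n_0 = (+0.5560, +0.8312)
n_1 = (-0.9650, +0.2624)
n_2 = (-0.9612, -0.2759)
n_3 = (-0.2475, -0.9689)
n_4 = (+0.7438, -0.6684)
  (0,1): δ = 71.44°  ·
  (0,2): δ = 40.21°  ·
  (0,3): δ = 19.45°  ✓
  (0,4): δ = 81.83°  ·
  (1,2): δ = 148.77°  ·
  (1,3): δ = 89.12°  ·
  (1,4): δ = 26.73°  ✓
  (2,3): δ = 120.34°  ·
  (2,4): δ = 57.96°  ·
  (3,4): δ = 117.62°  ·
antipodal pairs: 2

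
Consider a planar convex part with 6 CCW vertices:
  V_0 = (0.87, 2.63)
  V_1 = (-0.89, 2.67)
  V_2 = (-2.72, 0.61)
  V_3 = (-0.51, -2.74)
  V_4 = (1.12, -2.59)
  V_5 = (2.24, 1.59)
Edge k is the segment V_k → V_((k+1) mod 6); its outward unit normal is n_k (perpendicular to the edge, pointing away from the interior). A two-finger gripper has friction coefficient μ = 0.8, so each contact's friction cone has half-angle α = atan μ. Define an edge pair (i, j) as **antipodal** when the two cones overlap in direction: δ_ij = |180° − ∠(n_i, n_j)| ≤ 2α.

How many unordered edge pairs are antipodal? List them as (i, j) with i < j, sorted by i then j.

count = 8; pairs: (0,2), (0,3), (0,4), (1,3), (1,4), (2,4), (2,5), (3,5)

α = atan 0.8 = 38.66°;  2α = 77.32°
n_0 = (+0.0227, +0.9997)
n_1 = (-0.7476, +0.6641)
n_2 = (-0.8347, -0.5507)
n_3 = (+0.0916, -0.9958)
n_4 = (+0.9659, -0.2588)
n_5 = (+0.6046, +0.7965)
  (0,1): δ = 130.31°  ·
  (0,2): δ = 55.29°  ✓
  (0,3): δ = 6.56°  ✓
  (0,4): δ = 76.30°  ✓
  (0,5): δ = 144.10°  ·
  (1,2): δ = 104.97°  ·
  (1,3): δ = 43.13°  ✓
  (1,4): δ = 26.62°  ✓
  (1,5): δ = 94.41°  ·
  (2,3): δ = 118.16°  ·
  (2,4): δ = 48.41°  ✓
  (2,5): δ = 19.38°  ✓
  (3,4): δ = 110.26°  ·
  (3,5): δ = 42.46°  ✓
  (4,5): δ = 112.20°  ·
antipodal pairs: 8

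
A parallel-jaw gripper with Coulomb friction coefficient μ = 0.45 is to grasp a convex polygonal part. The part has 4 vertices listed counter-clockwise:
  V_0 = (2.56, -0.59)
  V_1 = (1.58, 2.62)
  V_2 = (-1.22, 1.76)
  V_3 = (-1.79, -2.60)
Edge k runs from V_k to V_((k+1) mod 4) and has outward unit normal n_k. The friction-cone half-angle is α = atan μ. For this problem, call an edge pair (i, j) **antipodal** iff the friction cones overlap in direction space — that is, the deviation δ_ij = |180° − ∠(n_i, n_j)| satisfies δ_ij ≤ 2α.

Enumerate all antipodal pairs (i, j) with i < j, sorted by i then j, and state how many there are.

α = atan 0.45 = 24.23°;  2α = 48.46°
n_0 = (+0.9564, +0.2920)
n_1 = (-0.2936, +0.9559)
n_2 = (-0.9916, +0.1296)
n_3 = (+0.4195, -0.9078)
  (0,1): δ = 89.90°  ·
  (0,2): δ = 24.43°  ✓
  (0,3): δ = 97.82°  ·
  (1,2): δ = 114.52°  ·
  (1,3): δ = 7.73°  ✓
  (2,3): δ = 57.75°  ·
antipodal pairs: 2

count = 2; pairs: (0,2), (1,3)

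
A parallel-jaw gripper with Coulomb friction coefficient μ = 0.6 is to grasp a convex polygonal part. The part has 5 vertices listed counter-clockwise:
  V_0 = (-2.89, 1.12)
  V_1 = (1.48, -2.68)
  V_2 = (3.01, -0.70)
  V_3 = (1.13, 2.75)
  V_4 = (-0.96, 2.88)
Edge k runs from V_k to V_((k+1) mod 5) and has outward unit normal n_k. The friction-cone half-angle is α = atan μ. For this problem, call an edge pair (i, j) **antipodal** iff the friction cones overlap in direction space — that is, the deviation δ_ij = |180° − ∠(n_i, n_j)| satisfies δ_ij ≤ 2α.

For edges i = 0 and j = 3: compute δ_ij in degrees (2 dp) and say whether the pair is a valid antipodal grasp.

α = atan 0.6 = 30.96°;  2α = 61.93°
edge 0: e_0 = (+4.37, -3.80);  n_0 = (-0.6562, -0.7546)
edge 3: e_3 = (-2.09, +0.13);  n_3 = (+0.0621, +0.9981)
∠(n_0, n_3) = 142.55°
δ = |180° − 142.55°| = 37.45°
37.45° ≤ 2α = 61.93°  →  valid

δ = 37.45°, valid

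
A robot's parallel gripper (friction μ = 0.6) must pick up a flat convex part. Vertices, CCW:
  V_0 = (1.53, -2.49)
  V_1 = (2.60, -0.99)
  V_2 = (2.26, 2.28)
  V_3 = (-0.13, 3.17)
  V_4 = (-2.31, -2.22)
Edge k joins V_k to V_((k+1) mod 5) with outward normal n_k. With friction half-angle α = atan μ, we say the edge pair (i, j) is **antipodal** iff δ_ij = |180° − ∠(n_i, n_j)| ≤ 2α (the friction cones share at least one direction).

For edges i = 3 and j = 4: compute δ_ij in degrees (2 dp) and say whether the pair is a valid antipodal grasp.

α = atan 0.6 = 30.96°;  2α = 61.93°
edge 3: e_3 = (-2.18, -5.39);  n_3 = (-0.9270, +0.3749)
edge 4: e_4 = (+3.84, -0.27);  n_4 = (-0.0701, -0.9975)
∠(n_3, n_4) = 108.00°
δ = |180° − 108.00°| = 72.00°
72.00° > 2α = 61.93°  →  invalid

δ = 72.00°, invalid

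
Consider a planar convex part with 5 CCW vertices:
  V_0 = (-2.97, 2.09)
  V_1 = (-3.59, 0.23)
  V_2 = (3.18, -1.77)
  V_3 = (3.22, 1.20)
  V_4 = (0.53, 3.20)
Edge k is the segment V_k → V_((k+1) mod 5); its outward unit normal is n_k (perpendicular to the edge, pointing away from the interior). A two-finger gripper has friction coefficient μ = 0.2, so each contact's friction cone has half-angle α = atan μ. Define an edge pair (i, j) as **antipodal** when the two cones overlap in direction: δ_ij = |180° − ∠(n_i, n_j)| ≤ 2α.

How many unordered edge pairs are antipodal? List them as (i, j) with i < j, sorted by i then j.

count = 2; pairs: (0,2), (1,3)

α = atan 0.2 = 11.31°;  2α = 22.62°
n_0 = (-0.9487, +0.3162)
n_1 = (-0.2833, -0.9590)
n_2 = (+0.9999, -0.0135)
n_3 = (+0.5967, +0.8025)
n_4 = (-0.3023, +0.9532)
  (0,1): δ = 88.02°  ·
  (0,2): δ = 17.66°  ✓
  (0,3): δ = 71.80°  ·
  (0,4): δ = 126.03°  ·
  (1,2): δ = 74.31°  ·
  (1,3): δ = 20.17°  ✓
  (1,4): δ = 34.05°  ·
  (2,3): δ = 125.86°  ·
  (2,4): δ = 71.63°  ·
  (3,4): δ = 125.77°  ·
antipodal pairs: 2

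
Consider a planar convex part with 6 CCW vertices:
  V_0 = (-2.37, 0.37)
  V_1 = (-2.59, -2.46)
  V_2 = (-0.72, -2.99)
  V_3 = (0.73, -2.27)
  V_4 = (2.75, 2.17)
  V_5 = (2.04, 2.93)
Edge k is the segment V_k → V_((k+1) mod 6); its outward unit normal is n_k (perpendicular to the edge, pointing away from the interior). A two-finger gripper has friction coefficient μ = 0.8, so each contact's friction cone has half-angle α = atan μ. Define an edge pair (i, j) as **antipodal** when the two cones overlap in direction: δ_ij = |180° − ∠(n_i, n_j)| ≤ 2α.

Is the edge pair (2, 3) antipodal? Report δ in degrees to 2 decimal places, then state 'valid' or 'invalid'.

α = atan 0.8 = 38.66°;  2α = 77.32°
edge 2: e_2 = (+1.45, +0.72);  n_2 = (+0.4447, -0.8957)
edge 3: e_3 = (+2.02, +4.44);  n_3 = (+0.9102, -0.4141)
∠(n_2, n_3) = 39.13°
δ = |180° − 39.13°| = 140.87°
140.87° > 2α = 77.32°  →  invalid

δ = 140.87°, invalid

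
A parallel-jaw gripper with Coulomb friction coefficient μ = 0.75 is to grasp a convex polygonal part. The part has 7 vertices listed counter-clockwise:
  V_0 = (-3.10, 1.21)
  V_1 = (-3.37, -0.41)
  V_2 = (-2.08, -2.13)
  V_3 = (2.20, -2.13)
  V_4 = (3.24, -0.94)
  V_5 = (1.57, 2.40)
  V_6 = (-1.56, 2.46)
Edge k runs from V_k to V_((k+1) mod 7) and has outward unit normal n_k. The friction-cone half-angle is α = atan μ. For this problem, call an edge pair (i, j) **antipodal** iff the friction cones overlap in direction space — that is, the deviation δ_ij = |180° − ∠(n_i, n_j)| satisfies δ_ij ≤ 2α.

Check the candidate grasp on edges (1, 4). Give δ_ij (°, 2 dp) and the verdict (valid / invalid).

α = atan 0.75 = 36.87°;  2α = 73.74°
edge 1: e_1 = (+1.29, -1.72);  n_1 = (-0.8000, -0.6000)
edge 4: e_4 = (-1.67, +3.34);  n_4 = (+0.8944, +0.4472)
∠(n_1, n_4) = 169.70°
δ = |180° − 169.70°| = 10.30°
10.30° ≤ 2α = 73.74°  →  valid

δ = 10.30°, valid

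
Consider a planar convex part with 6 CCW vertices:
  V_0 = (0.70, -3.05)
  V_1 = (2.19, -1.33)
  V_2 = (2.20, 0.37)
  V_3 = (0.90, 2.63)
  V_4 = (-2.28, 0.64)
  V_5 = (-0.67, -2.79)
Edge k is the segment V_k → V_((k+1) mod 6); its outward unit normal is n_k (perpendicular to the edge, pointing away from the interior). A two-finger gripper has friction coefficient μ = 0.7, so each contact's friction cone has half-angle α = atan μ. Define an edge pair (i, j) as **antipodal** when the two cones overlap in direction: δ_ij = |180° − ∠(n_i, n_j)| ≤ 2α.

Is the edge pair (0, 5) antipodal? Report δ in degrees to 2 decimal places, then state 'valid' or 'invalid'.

α = atan 0.7 = 34.99°;  2α = 69.98°
edge 0: e_0 = (+1.49, +1.72);  n_0 = (+0.7558, -0.6548)
edge 5: e_5 = (+1.37, -0.26);  n_5 = (-0.1865, -0.9825)
∠(n_0, n_5) = 59.84°
δ = |180° − 59.84°| = 120.16°
120.16° > 2α = 69.98°  →  invalid

δ = 120.16°, invalid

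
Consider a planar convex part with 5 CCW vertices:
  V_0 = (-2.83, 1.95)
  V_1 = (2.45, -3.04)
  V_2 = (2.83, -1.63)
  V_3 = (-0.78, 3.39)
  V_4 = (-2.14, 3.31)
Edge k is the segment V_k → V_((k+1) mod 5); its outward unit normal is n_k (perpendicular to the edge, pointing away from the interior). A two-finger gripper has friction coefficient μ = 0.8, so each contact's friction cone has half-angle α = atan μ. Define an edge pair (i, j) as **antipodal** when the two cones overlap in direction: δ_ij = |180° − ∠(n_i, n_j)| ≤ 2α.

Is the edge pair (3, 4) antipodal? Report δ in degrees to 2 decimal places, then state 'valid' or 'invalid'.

α = atan 0.8 = 38.66°;  2α = 77.32°
edge 3: e_3 = (-1.36, -0.08);  n_3 = (-0.0587, +0.9983)
edge 4: e_4 = (-0.69, -1.36);  n_4 = (-0.8918, +0.4525)
∠(n_3, n_4) = 59.73°
δ = |180° − 59.73°| = 120.27°
120.27° > 2α = 77.32°  →  invalid

δ = 120.27°, invalid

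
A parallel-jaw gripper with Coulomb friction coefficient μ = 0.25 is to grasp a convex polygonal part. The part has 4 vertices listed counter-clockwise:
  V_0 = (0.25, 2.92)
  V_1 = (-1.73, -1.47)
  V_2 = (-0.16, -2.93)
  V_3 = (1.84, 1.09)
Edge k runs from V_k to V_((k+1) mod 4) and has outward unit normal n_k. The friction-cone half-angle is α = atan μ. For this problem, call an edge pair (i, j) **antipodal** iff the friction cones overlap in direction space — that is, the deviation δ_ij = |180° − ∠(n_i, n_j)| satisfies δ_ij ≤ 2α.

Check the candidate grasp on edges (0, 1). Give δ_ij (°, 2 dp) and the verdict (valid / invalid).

α = atan 0.25 = 14.04°;  2α = 28.07°
edge 0: e_0 = (-1.98, -4.39);  n_0 = (-0.9116, +0.4111)
edge 1: e_1 = (+1.57, -1.46);  n_1 = (-0.6810, -0.7323)
∠(n_0, n_1) = 71.36°
δ = |180° − 71.36°| = 108.64°
108.64° > 2α = 28.07°  →  invalid

δ = 108.64°, invalid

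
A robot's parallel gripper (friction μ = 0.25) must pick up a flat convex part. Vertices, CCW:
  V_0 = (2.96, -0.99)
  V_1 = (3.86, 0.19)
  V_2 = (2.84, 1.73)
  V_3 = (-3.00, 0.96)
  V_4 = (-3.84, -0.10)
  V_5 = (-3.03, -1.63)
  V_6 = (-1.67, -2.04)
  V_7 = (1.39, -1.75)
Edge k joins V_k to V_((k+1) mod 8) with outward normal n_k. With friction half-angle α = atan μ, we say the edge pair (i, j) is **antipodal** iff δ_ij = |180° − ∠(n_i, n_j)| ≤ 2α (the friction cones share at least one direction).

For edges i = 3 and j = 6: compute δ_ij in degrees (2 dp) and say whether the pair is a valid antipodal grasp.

δ = 46.19°, invalid

α = atan 0.25 = 14.04°;  2α = 28.07°
edge 3: e_3 = (-0.84, -1.06);  n_3 = (-0.7837, +0.6211)
edge 6: e_6 = (+3.06, +0.29);  n_6 = (+0.0943, -0.9955)
∠(n_3, n_6) = 133.81°
δ = |180° − 133.81°| = 46.19°
46.19° > 2α = 28.07°  →  invalid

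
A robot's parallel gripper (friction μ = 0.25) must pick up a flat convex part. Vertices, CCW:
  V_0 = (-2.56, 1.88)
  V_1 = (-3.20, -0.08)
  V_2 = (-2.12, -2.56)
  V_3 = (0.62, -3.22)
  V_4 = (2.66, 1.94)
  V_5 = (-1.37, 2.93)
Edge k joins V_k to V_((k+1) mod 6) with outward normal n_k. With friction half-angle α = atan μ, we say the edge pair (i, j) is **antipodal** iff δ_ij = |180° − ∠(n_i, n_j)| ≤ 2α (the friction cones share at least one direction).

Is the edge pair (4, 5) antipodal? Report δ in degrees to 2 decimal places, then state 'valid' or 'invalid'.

α = atan 0.25 = 14.04°;  2α = 28.07°
edge 4: e_4 = (-4.03, +0.99);  n_4 = (+0.2386, +0.9711)
edge 5: e_5 = (-1.19, -1.05);  n_5 = (-0.6616, +0.7498)
∠(n_4, n_5) = 55.23°
δ = |180° − 55.23°| = 124.77°
124.77° > 2α = 28.07°  →  invalid

δ = 124.77°, invalid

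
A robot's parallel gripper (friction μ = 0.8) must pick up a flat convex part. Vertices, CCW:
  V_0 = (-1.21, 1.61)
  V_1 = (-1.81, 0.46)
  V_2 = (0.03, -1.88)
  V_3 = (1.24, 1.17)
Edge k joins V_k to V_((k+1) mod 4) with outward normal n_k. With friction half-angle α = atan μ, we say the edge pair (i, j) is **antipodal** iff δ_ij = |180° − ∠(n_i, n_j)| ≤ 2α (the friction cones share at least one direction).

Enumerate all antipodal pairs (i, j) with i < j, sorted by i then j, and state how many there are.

count = 3; pairs: (0,2), (1,2), (1,3)

α = atan 0.8 = 38.66°;  2α = 77.32°
n_0 = (-0.8866, +0.4626)
n_1 = (-0.7861, -0.6181)
n_2 = (+0.9295, -0.3688)
n_3 = (+0.1768, +0.9843)
  (0,1): δ = 114.27°  ·
  (0,2): δ = 5.91°  ✓
  (0,3): δ = 107.37°  ·
  (1,2): δ = 59.82°  ✓
  (1,3): δ = 41.64°  ✓
  (2,3): δ = 78.54°  ·
antipodal pairs: 3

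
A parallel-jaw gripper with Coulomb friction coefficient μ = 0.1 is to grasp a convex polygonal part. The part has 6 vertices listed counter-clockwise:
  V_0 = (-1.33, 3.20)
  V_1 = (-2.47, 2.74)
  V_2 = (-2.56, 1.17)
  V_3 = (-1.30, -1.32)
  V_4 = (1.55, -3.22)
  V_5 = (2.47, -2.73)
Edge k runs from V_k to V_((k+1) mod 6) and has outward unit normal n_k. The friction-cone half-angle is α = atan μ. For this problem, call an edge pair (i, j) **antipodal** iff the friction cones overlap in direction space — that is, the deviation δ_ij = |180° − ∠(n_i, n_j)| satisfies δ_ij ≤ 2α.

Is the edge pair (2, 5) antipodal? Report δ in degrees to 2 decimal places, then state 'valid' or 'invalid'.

δ = 5.81°, valid

α = atan 0.1 = 5.71°;  2α = 11.42°
edge 2: e_2 = (+1.26, -2.49);  n_2 = (-0.8923, -0.4515)
edge 5: e_5 = (-3.80, +5.93);  n_5 = (+0.8420, +0.5395)
∠(n_2, n_5) = 174.19°
δ = |180° − 174.19°| = 5.81°
5.81° ≤ 2α = 11.42°  →  valid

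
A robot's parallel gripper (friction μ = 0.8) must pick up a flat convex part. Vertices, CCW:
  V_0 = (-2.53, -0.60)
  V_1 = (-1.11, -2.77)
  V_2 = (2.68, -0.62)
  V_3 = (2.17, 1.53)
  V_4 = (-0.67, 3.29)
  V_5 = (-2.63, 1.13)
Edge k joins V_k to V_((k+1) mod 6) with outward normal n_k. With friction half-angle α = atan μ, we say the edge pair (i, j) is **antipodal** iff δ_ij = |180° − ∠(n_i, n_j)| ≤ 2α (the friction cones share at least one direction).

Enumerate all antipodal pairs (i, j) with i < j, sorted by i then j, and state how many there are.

count = 8; pairs: (0,2), (0,3), (1,3), (1,4), (1,5), (2,4), (2,5), (3,5)

α = atan 0.8 = 38.66°;  2α = 77.32°
n_0 = (-0.8368, -0.5476)
n_1 = (+0.4934, -0.8698)
n_2 = (+0.9730, +0.2308)
n_3 = (+0.5268, +0.8500)
n_4 = (-0.7406, +0.6720)
n_5 = (-0.9983, -0.0577)
  (0,1): δ = 93.63°  ·
  (0,2): δ = 19.86°  ✓
  (0,3): δ = 25.01°  ✓
  (0,4): δ = 104.58°  ·
  (0,5): δ = 150.11°  ·
  (1,2): δ = 106.22°  ·
  (1,3): δ = 61.35°  ✓
  (1,4): δ = 18.21°  ✓
  (1,5): δ = 63.74°  ✓
  (2,3): δ = 135.13°  ·
  (2,4): δ = 55.57°  ✓
  (2,5): δ = 10.04°  ✓
  (3,4): δ = 100.43°  ·
  (3,5): δ = 54.90°  ✓
  (4,5): δ = 134.47°  ·
antipodal pairs: 8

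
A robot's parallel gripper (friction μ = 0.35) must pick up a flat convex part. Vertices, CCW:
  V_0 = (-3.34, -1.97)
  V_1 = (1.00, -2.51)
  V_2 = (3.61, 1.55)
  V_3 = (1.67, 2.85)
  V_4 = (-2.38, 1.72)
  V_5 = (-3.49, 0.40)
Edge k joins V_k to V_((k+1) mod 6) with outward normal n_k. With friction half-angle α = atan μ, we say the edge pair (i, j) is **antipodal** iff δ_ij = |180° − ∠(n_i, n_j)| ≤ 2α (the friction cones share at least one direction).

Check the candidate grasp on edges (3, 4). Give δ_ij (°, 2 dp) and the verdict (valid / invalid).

α = atan 0.35 = 19.29°;  2α = 38.58°
edge 3: e_3 = (-4.05, -1.13);  n_3 = (-0.2687, +0.9632)
edge 4: e_4 = (-1.11, -1.32);  n_4 = (-0.7654, +0.6436)
∠(n_3, n_4) = 34.35°
δ = |180° − 34.35°| = 145.65°
145.65° > 2α = 38.58°  →  invalid

δ = 145.65°, invalid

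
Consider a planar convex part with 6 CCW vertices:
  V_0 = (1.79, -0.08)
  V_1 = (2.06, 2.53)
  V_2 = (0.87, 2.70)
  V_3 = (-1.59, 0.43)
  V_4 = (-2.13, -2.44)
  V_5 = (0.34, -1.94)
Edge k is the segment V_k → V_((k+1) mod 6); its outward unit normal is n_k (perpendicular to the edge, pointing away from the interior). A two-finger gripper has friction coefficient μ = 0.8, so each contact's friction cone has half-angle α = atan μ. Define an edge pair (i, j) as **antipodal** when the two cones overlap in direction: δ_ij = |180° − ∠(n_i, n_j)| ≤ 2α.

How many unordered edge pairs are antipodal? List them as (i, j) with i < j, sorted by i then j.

α = atan 0.8 = 38.66°;  2α = 77.32°
n_0 = (+0.9947, -0.1029)
n_1 = (+0.1414, +0.9899)
n_2 = (-0.6782, +0.7349)
n_3 = (-0.9828, +0.1849)
n_4 = (+0.1984, -0.9801)
n_5 = (+0.7887, -0.6148)
  (0,1): δ = 92.22°  ·
  (0,2): δ = 41.39°  ✓
  (0,3): δ = 4.75°  ✓
  (0,4): δ = 107.35°  ·
  (0,5): δ = 147.97°  ·
  (1,2): δ = 129.17°  ·
  (1,3): δ = 92.53°  ·
  (1,4): δ = 19.57°  ✓
  (1,5): δ = 60.19°  ✓
  (2,3): δ = 143.36°  ·
  (2,4): δ = 31.26°  ✓
  (2,5): δ = 9.36°  ✓
  (3,4): δ = 67.90°  ✓
  (3,5): δ = 27.28°  ✓
  (4,5): δ = 139.38°  ·
antipodal pairs: 8

count = 8; pairs: (0,2), (0,3), (1,4), (1,5), (2,4), (2,5), (3,4), (3,5)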